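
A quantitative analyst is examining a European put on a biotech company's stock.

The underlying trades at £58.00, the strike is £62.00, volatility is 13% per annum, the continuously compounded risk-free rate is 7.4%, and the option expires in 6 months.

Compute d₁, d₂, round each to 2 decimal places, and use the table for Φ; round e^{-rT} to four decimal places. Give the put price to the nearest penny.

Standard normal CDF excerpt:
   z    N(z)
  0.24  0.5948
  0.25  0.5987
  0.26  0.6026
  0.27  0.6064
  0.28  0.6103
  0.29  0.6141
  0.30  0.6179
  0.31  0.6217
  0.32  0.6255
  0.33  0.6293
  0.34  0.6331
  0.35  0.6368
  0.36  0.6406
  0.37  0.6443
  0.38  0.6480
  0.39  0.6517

£3.10

σ√T = 0.13 × 0.7071 = 0.0919
d₁ = [ln(58/62) + (0.074 + ½·0.13²)·0.5] / (σ√T) = (-0.0667 + 0.0412) / 0.0919 = -0.2770 → -0.28
d₂ = -0.2770 − 0.0919 = -0.3690 → -0.37
exp(−rT) = exp(−0.074·0.5) = 0.9637
N(−d₂) = N(0.37) = 0.6443;  N(−d₁) = N(0.28) = 0.6103
P = 62·0.9637·0.6443 − 58·0.6103 = 38.4965 − 35.3974 = 3.0991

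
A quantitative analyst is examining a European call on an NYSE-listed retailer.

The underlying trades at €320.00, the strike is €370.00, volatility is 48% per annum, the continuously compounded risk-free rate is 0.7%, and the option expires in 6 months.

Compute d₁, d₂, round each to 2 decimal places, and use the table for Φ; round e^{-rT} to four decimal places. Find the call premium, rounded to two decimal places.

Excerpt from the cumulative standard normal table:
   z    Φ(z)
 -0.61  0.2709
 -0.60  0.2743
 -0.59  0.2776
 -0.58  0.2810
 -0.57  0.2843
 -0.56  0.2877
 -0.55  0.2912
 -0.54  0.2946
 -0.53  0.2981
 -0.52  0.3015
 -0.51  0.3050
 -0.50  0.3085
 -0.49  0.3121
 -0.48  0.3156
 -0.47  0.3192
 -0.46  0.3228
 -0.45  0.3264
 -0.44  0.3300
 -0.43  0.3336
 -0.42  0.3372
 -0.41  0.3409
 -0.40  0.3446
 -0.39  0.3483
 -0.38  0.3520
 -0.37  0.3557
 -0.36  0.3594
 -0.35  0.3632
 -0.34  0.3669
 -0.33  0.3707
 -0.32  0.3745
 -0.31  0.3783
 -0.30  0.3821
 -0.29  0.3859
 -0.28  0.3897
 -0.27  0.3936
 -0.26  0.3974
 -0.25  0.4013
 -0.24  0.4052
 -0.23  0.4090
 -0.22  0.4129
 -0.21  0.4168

€26.06

σ√T = 0.48·√0.5 = 0.3394
ln(S/K) + (r + σ²/2)T = ln(320/370) + (0.007 + 0.48²/2)·0.5 = -0.1452 + 0.0611 = -0.0841
d₁ = -0.0841 / 0.3394 = -0.2477 → -0.25
d₂ = d₁ − σ√T = -0.2477 − 0.3394 = -0.5871 → -0.59
exp(−rT) = exp(−0.007·0.5) = 0.9965
C = 320·N(-0.25) − 370·0.9965·N(-0.59) = 320·0.4013 − 370·0.9965·0.2776 = 128.4160 − 102.3525 = 26.0635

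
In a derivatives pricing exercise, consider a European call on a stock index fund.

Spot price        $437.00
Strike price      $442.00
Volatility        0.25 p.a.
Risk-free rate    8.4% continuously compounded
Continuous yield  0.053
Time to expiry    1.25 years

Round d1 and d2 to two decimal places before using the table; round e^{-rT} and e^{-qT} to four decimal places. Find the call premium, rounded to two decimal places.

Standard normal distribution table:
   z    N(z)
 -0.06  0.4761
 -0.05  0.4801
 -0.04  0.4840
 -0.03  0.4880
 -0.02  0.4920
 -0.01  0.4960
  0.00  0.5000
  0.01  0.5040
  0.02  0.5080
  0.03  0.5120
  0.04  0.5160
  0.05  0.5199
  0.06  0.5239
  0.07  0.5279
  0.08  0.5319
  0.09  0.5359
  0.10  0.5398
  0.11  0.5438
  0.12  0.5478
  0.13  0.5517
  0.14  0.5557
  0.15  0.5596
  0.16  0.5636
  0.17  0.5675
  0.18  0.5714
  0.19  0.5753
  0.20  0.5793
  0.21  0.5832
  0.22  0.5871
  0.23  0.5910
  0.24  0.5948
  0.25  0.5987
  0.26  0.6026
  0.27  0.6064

$50.67

T = 1.25;  σ√T = 0.2795
d₁ = [ln(437/442) + (0.084 − 0.053 + 0.25²/2)·1.25] / 0.2795 = [-0.0114 + 0.0778] / 0.2795 = 0.2377 → 0.24
d₂ = d₁ − σ√T = 0.2377 − 0.2795 = -0.0418 → -0.04
exp(−qT) = exp(−0.053·1.25) = 0.9359;  exp(−rT) = exp(−0.084·1.25) = 0.9003
N(d₁) = N(0.24) = 0.5948;  N(d₂) = N(-0.04) = 0.4840
C = 437·0.9359·0.5948 − 442·0.9003·0.4840 = 243.2662 − 192.5994 = 50.6669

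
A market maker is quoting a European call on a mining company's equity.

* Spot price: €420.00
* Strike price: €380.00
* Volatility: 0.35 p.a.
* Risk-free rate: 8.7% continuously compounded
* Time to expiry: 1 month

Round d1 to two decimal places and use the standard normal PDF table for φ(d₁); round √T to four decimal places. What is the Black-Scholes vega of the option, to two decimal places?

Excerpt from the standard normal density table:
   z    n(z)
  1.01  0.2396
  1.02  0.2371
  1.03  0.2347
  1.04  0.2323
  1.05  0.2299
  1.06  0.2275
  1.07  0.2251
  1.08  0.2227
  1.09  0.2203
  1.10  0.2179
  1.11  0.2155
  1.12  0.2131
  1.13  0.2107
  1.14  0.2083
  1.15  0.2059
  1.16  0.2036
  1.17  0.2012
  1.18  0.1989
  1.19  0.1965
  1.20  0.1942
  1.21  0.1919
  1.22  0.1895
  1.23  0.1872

26.13

σ√T = 0.35·√0.08333 = 0.1010
ln(S/K) + (r + σ²/2)T = ln(420/380) + (0.087 + 0.35²/2)·0.08333 = 0.1001 + 0.0124 = 0.1124
d₁ = 0.1124 / 0.1010 = 1.1128 → 1.11
√T = √0.08333 = 0.2887
φ(d₁) = φ(1.11) = 0.2155
vega = S·φ(d₁)·√T = 420·0.2155·0.2887 = 26.1302
(Vega is the same for a European call and put with the same parameters.)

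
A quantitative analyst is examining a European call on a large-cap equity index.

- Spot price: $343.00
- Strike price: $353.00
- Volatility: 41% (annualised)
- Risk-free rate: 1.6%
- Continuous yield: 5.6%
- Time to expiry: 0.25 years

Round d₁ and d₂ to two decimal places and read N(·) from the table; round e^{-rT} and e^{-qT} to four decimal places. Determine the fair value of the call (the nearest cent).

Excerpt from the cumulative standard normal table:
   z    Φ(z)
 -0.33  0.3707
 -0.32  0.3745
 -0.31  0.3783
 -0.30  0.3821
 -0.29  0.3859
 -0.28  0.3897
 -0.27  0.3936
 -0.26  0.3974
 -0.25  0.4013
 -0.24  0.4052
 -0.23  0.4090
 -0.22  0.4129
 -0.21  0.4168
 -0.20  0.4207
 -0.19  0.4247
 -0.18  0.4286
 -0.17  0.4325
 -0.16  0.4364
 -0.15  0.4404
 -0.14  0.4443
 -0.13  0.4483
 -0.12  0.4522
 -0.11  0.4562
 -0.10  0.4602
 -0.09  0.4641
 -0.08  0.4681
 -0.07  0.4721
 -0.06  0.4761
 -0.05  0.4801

$21.30

σ√T = 0.41·√0.25 = 0.2050
ln(S/K) + (r − q + σ²/2)T = ln(343/353) + (0.016 − 0.056 + 0.41²/2)·0.25 = -0.0287 + 0.0110 = -0.0177
d₁ = -0.0177 / 0.2050 = -0.0865 which rounds to -0.09
d₂ = d₁ − σ√T = -0.0865 − 0.2050 = -0.2915 which rounds to -0.29
e^(−qT) = e^(−0.056·0.25) = 0.9861;  e^(−rT) = e^(−0.016·0.25) = 0.9960
C = 343·0.9861·N(-0.09) − 353·0.9960·N(-0.29) = 343·0.9861·0.4641 − 353·0.9960·0.3859 = 156.9736 − 135.6778 = 21.2958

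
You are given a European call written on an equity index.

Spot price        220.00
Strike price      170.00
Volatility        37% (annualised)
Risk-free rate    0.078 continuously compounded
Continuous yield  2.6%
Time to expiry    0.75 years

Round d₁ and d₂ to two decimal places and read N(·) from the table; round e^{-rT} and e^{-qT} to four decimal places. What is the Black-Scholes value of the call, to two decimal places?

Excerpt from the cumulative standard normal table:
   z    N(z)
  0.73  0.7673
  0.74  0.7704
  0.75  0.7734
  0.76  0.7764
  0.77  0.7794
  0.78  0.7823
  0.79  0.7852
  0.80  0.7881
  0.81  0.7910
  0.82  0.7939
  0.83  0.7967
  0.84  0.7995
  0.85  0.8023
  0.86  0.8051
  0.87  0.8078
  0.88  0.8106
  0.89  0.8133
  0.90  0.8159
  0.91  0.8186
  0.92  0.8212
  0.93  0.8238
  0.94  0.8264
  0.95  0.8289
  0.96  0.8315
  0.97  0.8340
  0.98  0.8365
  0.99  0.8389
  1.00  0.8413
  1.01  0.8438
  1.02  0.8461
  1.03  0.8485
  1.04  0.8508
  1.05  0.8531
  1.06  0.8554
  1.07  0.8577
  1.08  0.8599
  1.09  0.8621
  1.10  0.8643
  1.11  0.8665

61.03

T = 0.75;  σ√T = 0.3204
d₁ = [ln(220/170) + (0.078 − 0.026 + ½·0.37²)·0.75] / (σ√T) = (0.2578 + 0.0903) / 0.3204 = 1.0866 ⇒ 1.09
d₂ = 1.0866 − 0.3204 = 0.7661 ⇒ 0.77
exp(−qT) = exp(−0.026·0.75) = 0.9807;  exp(−rT) = exp(−0.078·0.75) = 0.9432
N(d₁) = N(1.09) = 0.8621;  N(d₂) = N(0.77) = 0.7794
C = 220·0.9807·0.8621 − 170·0.9432·0.7794 = 186.0015 − 124.9721 = 61.0294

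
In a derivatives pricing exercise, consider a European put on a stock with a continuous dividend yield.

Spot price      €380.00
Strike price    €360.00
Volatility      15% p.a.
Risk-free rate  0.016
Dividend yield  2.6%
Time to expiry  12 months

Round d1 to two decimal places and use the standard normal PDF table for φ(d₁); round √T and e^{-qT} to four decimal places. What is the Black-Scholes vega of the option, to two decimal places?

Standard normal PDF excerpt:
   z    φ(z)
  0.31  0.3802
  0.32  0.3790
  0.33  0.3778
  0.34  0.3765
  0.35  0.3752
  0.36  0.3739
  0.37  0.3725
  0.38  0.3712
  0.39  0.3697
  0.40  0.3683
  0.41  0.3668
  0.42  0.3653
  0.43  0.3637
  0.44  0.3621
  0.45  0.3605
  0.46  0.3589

T = 1;  σ√T = 0.1500
d₁ = [ln(380/360) + (0.016 − 0.026 + 0.15²/2)·1] / 0.1500 = [0.0541 + 0.0013] / 0.1500 = 0.3688 ⇒ 0.37
√T = √1 = 1.0000
φ(d₁) = φ(0.37) = 0.3725
exp(−qT) = exp(−0.026·1) = 0.9743
vega = S·exp(−qT)·φ(d₁)·√T = 380·0.9743·0.3725·1.0000 = 137.9122
(Vega is the same for a European call and put with the same parameters.)

137.91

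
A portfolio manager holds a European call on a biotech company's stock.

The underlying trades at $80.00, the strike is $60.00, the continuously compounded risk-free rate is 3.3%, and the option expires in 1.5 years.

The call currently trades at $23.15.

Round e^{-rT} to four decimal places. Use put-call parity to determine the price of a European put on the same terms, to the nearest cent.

exp(−rT) = exp(−0.033·1.5) = 0.9517
Put-call parity: C − P = S − K·e^(−rT) = 80 − 60·0.9517 = 80 − 57.1020 = 22.8980
P = C − (C − P) = 23.15 − (22.8980) = 0.2520

$0.25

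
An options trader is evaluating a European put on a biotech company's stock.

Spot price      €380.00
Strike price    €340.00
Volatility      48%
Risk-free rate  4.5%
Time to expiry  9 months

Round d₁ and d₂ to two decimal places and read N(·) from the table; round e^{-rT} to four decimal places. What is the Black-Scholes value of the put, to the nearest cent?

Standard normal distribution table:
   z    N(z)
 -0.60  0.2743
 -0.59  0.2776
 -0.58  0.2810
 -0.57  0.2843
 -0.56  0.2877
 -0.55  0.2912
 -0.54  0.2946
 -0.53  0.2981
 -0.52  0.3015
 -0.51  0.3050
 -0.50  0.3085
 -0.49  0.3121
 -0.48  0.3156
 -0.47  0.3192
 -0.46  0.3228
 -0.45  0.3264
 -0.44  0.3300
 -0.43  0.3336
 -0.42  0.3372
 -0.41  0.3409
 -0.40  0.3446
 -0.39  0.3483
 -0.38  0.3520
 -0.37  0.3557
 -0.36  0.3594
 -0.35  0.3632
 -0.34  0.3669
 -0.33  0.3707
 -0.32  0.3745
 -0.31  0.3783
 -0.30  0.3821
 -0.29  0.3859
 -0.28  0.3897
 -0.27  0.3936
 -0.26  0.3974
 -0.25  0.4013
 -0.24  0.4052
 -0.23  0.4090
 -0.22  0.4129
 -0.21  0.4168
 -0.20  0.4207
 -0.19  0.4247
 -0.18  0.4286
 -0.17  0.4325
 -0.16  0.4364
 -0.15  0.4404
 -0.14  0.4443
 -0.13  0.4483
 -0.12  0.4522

σ√T = 0.48 × 0.8660 = 0.4157
ln(S/K) + (r + σ²/2)T = ln(380/340) + (0.045 + 0.48²/2)·0.75 = 0.1112 + 0.1202 = 0.2314
d₁ = 0.2314 / 0.4157 = 0.5566 ⇒ 0.56
d₂ = d₁ − σ√T = 0.5566 − 0.4157 = 0.1409 ⇒ 0.14
e^(−rT) = e^(−0.045·0.75) = 0.9668
N(−d₂) = N(-0.14) = 0.4443;  N(−d₁) = N(-0.56) = 0.2877
P = 340·0.9668·0.4443 − 380·0.2877 = 146.0467 − 109.3260 = 36.7207

€36.72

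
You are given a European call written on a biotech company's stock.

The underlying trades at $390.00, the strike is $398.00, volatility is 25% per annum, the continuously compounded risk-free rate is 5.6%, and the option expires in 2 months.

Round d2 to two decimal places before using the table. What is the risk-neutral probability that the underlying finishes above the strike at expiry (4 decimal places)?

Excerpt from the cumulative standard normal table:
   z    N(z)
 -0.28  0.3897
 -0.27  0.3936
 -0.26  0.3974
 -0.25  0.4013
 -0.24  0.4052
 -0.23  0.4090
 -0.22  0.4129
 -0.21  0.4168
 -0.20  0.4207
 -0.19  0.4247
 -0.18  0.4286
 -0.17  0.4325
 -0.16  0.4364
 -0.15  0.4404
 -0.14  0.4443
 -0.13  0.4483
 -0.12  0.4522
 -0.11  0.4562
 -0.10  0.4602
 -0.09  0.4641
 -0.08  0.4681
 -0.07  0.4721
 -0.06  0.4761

σ√T = 0.25·√0.1667 = 0.1021
d₁ = [ln(390/398) + (0.056 + 0.25²/2)·0.1667] / 0.1021 = [-0.0203 + 0.0145] / 0.1021 = -0.0565 → -0.06
d₂ = d₁ − σ√T = -0.0565 − 0.1021 = -0.1585 → -0.16
Risk-neutral Pr[S_T > K] = N(d₂) = N(-0.16) = 0.4364

0.4364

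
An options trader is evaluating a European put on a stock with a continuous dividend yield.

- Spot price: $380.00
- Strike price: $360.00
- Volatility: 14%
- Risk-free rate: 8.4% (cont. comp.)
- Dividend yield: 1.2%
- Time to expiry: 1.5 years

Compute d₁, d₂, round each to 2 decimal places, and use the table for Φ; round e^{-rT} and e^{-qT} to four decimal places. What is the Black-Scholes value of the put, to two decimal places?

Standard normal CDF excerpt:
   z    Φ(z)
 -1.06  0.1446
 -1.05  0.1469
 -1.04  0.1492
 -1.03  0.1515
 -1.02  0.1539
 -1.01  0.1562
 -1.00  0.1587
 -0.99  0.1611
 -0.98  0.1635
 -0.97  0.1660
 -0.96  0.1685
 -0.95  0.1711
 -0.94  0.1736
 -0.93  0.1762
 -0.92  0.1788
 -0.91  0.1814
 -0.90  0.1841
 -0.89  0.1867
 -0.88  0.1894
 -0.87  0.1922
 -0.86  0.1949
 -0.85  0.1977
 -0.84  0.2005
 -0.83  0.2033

T = 1.5;  σ√T = 0.1715
ln(S/K) + (r − q + σ²/2)T = ln(380/360) + (0.084 − 0.012 + 0.14²/2)·1.5 = 0.0541 + 0.1227 = 0.1768
d₁ = 0.1768 / 0.1715 = 1.0309 → 1.03
d₂ = d₁ − σ√T = 1.0309 − 0.1715 = 0.8595 → 0.86
e^(−qT) = e^(−0.012·1.5) = 0.9822;  e^(−rT) = e^(−0.084·1.5) = 0.8816
N(−d₂) = N(-0.86) = 0.1949;  N(−d₁) = N(-1.03) = 0.1515
P = 360·0.8816·0.1949 − 380·0.9822·0.1515 = 61.8566 − 56.5453 = 5.3113

$5.31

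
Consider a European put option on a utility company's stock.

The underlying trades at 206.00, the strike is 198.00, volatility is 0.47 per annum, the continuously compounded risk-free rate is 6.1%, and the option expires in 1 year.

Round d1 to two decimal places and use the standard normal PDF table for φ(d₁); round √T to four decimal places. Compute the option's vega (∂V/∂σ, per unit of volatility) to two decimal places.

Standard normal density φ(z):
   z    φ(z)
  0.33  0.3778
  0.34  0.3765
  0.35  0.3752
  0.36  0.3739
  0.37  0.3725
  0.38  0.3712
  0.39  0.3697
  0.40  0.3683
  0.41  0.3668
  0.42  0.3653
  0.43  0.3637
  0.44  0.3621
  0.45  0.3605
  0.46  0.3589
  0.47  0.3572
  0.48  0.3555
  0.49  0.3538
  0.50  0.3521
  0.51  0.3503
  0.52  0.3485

74.26

σ√T = 0.47 × 1.0000 = 0.4700
d₁ = [ln(206/198) + (0.061 + 0.47²/2)·1] / 0.4700 = [0.0396 + 0.1714] / 0.4700 = 0.4491 ≈ 0.45
√T = √1 = 1.0000
φ(d₁) = φ(0.45) = 0.3605
vega = S·φ(d₁)·√T = 206·0.3605·1.0000 = 74.2630
(The call has the same vega.)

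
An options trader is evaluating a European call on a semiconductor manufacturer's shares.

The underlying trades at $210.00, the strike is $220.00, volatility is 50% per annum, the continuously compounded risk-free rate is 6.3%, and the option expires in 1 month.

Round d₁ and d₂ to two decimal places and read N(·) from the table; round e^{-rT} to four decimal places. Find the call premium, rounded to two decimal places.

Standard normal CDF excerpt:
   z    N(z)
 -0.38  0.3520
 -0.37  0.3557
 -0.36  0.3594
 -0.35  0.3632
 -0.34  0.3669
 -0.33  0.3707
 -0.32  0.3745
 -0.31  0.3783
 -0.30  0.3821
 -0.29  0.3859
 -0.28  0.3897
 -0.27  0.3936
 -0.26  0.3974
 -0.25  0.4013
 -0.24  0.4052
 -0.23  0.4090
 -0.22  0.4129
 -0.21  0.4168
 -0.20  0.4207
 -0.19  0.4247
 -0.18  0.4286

σ√T = 0.5 × 0.2887 = 0.1443
d₁ = [ln(210/220) + (0.063 + 0.5²/2)·0.08333] / 0.1443 = [-0.0465 + 0.0157] / 0.1443 = -0.2138 ≈ -0.21
d₂ = d₁ − σ√T = -0.2138 − 0.1443 = -0.3581 ≈ -0.36
exp(−rT) = exp(−0.063·0.08333) = 0.9948
N(d₁) = N(-0.21) = 0.4168;  N(d₂) = N(-0.36) = 0.3594
C = 210·0.4168 − 220·0.9948·0.3594 = 87.5280 − 78.6568 = 8.8712

$8.87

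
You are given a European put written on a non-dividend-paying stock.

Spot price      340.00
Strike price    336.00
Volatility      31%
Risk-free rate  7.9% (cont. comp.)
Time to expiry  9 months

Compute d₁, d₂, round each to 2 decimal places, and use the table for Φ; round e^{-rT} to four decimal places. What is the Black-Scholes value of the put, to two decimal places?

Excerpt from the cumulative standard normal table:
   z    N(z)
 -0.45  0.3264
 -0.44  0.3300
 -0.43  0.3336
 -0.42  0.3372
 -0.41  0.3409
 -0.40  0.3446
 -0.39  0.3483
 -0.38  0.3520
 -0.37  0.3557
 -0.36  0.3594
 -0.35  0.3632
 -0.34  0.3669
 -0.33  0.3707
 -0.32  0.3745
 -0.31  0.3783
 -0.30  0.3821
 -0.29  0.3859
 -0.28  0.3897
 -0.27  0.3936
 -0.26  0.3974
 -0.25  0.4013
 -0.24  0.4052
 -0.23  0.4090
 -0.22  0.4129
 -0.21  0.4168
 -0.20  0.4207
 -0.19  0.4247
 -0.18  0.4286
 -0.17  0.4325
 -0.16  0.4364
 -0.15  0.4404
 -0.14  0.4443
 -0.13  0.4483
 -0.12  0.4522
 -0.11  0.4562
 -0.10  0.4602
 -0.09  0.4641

σ√T = 0.31·√0.75 = 0.2685
ln(S/K) + (r + σ²/2)T = ln(340/336) + (0.079 + 0.31²/2)·0.75 = 0.0118 + 0.0953 = 0.1071
d₁ = 0.1071 / 0.2685 = 0.3990 which rounds to 0.40
d₂ = d₁ − σ√T = 0.3990 − 0.2685 = 0.1305 which rounds to 0.13
exp(−rT) = exp(−0.079·0.75) = 0.9425
P = 336·0.9425·N(-0.13) − 340·N(-0.40) = 336·0.9425·0.4483 − 340·0.3446 = 141.9676 − 117.1640 = 24.8036

24.80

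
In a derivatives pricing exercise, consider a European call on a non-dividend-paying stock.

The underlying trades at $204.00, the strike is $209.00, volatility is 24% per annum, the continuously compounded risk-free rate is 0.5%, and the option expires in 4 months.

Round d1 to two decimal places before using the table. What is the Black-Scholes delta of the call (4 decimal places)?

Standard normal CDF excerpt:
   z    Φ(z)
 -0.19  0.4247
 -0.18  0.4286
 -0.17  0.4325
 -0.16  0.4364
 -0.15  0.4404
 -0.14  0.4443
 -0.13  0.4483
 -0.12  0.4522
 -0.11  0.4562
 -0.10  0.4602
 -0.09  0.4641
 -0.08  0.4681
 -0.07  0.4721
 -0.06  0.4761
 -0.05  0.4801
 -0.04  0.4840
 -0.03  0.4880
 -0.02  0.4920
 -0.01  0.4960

0.4641

T = 0.3333;  σ√T = 0.1386
d₁ = [ln(204/209) + (0.005 + 0.24²/2)·0.3333] / 0.1386 = [-0.0242 + 0.0113] / 0.1386 = -0.0934 ≈ -0.09
N(d₁) = N(-0.09) = 0.4641
Δ_call = N(d₁) = 0.4641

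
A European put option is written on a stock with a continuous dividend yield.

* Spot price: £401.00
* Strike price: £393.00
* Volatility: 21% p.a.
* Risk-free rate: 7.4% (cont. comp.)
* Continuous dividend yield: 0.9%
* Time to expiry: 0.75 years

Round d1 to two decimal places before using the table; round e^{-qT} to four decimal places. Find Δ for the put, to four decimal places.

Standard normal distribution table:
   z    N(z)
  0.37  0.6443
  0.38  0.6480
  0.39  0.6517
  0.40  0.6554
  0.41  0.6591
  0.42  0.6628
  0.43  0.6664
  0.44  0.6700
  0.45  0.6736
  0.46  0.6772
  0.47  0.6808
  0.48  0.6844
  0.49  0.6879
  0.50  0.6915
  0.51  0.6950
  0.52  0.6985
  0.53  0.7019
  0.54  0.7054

σ√T = 0.21·√0.75 = 0.1819
d₁ = [ln(401/393) + (0.074 − 0.009 + 0.21²/2)·0.75] / 0.1819 = [0.0202 + 0.0653] / 0.1819 = 0.4698 which rounds to 0.47
N(d₁) = N(0.47) = 0.6808
Δ_put = e^(−qT)·(N(d₁) − 1) = 0.9933·(0.6808 − 1) = -0.3171

-0.3171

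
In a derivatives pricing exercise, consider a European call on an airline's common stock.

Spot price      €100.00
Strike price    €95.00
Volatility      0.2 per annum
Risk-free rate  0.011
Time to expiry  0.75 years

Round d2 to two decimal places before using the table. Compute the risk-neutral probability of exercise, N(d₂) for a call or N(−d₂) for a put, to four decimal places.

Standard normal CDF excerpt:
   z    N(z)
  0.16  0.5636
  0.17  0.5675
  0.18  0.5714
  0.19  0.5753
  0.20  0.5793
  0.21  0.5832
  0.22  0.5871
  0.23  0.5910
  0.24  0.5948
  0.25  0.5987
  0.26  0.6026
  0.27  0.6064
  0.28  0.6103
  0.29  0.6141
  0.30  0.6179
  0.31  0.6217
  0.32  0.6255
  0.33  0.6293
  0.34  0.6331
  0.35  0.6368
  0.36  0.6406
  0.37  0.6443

0.6026

σ√T = 0.2 × 0.8660 = 0.1732
ln(S/K) + (r + σ²/2)T = ln(100/95) + (0.011 + 0.2²/2)·0.75 = 0.0513 + 0.0233 = 0.0745
d₁ = 0.0745 / 0.1732 = 0.4304 ≈ 0.43
d₂ = d₁ − σ√T = 0.4304 − 0.1732 = 0.2572 ≈ 0.26
Pr(exercise) under Q = N(d₂) = 0.6026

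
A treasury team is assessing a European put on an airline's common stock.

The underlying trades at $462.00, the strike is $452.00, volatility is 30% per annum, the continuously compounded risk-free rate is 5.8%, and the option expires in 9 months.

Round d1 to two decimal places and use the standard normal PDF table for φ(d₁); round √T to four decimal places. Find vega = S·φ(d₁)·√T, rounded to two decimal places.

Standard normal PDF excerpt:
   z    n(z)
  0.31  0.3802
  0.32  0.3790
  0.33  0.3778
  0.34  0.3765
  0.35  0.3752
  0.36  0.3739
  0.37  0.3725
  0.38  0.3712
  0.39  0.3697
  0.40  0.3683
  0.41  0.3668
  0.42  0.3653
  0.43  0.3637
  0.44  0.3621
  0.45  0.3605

σ√T = 0.3 × 0.8660 = 0.2598
d₁ = [ln(462/452) + (0.058 + ½·0.3²)·0.75] / (σ√T) = (0.0219 + 0.0773) / 0.2598 = 0.3816 which rounds to 0.38
√T = √0.75 = 0.8660
φ(d₁) = φ(0.38) = 0.3712
vega = S·φ(d₁)·√T = 462·0.3712·0.8660 = 148.5142

148.51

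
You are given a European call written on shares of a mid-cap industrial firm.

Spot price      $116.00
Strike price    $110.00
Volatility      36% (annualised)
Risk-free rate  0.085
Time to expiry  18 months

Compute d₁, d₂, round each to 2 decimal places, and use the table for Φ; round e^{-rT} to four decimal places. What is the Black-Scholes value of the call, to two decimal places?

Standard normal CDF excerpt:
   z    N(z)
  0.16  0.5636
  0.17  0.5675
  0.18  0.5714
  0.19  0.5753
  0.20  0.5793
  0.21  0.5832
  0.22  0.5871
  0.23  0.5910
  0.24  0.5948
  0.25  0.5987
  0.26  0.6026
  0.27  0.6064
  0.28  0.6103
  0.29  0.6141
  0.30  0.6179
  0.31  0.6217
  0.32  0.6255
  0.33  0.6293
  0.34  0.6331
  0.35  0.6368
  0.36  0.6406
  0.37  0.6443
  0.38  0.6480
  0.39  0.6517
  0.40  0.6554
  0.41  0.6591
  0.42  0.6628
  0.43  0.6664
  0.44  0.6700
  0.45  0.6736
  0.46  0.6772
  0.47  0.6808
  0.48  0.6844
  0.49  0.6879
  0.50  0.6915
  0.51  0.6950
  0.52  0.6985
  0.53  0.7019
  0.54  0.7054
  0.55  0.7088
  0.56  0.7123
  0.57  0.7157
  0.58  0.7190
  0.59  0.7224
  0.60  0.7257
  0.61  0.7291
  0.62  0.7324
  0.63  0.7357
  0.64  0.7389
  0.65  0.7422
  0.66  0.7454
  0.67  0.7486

T = 1.5;  σ√T = 0.4409
ln(S/K) + (r + σ²/2)T = ln(116/110) + (0.085 + 0.36²/2)·1.5 = 0.0531 + 0.2247 = 0.2778
d₁ = 0.2778 / 0.4409 = 0.6301 ⇒ 0.63
d₂ = d₁ − σ√T = 0.6301 − 0.4409 = 0.1892 ⇒ 0.19
e^(−rT) = e^(−0.085·1.5) = 0.8803
C = 116·N(0.63) − 110·0.8803·N(0.19) = 116·0.7357 − 110·0.8803·0.5753 = 85.3412 − 55.7080 = 29.6332

$29.63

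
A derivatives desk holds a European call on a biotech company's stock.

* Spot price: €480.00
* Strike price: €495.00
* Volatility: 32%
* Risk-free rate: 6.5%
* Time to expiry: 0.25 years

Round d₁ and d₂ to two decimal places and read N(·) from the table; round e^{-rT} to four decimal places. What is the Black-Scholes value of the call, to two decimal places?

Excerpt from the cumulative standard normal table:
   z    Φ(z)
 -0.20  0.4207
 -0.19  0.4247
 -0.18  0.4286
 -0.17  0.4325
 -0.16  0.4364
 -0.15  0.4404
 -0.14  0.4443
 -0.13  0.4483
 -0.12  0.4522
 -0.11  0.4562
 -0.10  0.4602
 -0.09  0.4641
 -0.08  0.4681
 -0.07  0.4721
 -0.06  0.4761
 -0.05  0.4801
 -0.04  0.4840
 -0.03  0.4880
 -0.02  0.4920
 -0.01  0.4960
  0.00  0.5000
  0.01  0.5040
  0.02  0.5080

€27.44

σ√T = 0.32 × 0.5000 = 0.1600
ln(S/K) + (r + σ²/2)T = ln(480/495) + (0.065 + 0.32²/2)·0.25 = -0.0308 + 0.0290 = -0.0017
d₁ = -0.0017 / 0.1600 = -0.0108 which rounds to -0.01
d₂ = d₁ − σ√T = -0.0108 − 0.1600 = -0.1708 which rounds to -0.17
exp(−rT) = exp(−0.065·0.25) = 0.9839
N(d₁) = N(-0.01) = 0.4960;  N(d₂) = N(-0.17) = 0.4325
C = 480·0.4960 − 495·0.9839·0.4325 = 238.0800 − 210.6407 = 27.4393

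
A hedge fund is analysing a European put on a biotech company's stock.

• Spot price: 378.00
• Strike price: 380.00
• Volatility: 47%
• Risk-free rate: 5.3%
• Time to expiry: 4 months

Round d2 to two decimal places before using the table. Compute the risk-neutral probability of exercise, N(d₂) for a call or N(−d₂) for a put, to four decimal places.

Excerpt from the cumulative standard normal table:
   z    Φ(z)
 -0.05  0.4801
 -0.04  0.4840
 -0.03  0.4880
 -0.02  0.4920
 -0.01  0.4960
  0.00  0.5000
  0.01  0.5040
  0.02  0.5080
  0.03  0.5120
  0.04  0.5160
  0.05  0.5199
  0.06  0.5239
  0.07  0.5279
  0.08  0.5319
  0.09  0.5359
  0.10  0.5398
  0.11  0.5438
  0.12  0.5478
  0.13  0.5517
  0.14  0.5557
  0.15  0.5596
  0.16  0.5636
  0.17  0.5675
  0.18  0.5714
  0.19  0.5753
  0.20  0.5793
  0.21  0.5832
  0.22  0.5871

0.5359

σ√T = 0.47·√0.3333 = 0.2714
d₁ = [ln(378/380) + (0.053 + ½·0.47²)·0.3333] / (σ√T) = (-0.0053 + 0.0545) / 0.2714 = 0.1813 ⇒ 0.18
d₂ = 0.1813 − 0.2714 = -0.0900 ⇒ -0.09
Risk-neutral Pr[S_T < K] = N(−d₂) = N(0.09) = 0.5359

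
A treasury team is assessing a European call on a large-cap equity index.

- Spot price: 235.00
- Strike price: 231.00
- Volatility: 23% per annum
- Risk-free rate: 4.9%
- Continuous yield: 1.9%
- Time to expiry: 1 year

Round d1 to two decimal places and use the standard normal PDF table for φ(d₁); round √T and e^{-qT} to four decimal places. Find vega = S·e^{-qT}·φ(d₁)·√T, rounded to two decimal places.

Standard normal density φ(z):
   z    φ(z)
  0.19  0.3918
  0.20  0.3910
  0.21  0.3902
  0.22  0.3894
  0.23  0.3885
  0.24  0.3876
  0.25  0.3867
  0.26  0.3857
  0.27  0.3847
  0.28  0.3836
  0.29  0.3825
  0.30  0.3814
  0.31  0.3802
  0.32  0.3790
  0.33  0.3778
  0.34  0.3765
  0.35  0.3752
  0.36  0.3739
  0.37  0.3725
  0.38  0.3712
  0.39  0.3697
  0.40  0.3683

T = 1;  σ√T = 0.2300
ln(S/K) + (r − q + σ²/2)T = ln(235/231) + (0.049 − 0.019 + 0.23²/2)·1 = 0.0172 + 0.0565 = 0.0736
d₁ = 0.0736 / 0.2300 = 0.3201 ⇒ 0.32
√T = √1 = 1.0000
φ(d₁) = φ(0.32) = 0.3790
exp(−qT) = exp(−0.019·1) = 0.9812
vega = S·exp(−qT)·φ(d₁)·√T = 235·0.9812·0.3790·1.0000 = 87.3906

87.39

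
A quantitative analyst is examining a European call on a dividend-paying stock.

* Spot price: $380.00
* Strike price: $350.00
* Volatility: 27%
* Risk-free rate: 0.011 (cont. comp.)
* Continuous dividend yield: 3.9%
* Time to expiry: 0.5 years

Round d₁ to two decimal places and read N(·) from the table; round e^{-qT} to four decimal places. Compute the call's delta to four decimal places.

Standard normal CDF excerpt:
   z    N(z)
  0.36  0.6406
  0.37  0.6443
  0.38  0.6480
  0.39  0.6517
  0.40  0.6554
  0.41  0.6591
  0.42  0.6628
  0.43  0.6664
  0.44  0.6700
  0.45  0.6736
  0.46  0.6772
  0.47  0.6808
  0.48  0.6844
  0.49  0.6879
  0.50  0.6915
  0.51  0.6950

σ√T = 0.27·√0.5 = 0.1909
d₁ = [ln(380/350) + (0.011 − 0.039 + 0.27²/2)·0.5] / 0.1909 = [0.0822 + 0.0042] / 0.1909 = 0.4529 ⇒ 0.45
N(d₁) = N(0.45) = 0.6736
Δ_call = exp(−qT)·N(d₁) = 0.9807·0.6736 = 0.6606

0.6606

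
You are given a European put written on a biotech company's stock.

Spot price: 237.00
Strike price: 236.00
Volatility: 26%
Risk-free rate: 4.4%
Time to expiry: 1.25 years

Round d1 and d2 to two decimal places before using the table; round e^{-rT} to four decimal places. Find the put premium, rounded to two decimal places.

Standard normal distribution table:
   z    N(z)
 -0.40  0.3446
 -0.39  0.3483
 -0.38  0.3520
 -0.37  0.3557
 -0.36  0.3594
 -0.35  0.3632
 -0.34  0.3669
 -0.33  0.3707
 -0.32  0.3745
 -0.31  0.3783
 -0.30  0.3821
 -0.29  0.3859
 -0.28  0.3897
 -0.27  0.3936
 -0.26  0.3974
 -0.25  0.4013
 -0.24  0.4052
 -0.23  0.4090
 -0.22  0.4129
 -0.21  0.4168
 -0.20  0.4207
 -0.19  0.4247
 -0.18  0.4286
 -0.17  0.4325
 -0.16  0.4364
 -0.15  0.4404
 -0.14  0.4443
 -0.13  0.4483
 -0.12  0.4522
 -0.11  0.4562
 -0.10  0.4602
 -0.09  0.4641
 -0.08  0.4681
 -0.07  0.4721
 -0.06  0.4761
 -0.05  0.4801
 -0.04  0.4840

20.27

T = 1.25;  σ√T = 0.2907
ln(S/K) + (r + σ²/2)T = ln(237/236) + (0.044 + 0.26²/2)·1.25 = 0.0042 + 0.0973 = 0.1015
d₁ = 0.1015 / 0.2907 = 0.3491 ≈ 0.35
d₂ = d₁ − σ√T = 0.3491 − 0.2907 = 0.0584 ≈ 0.06
e^(−rT) = e^(−0.044·1.25) = 0.9465
P = 236·0.9465·N(-0.06) − 237·N(-0.35) = 236·0.9465·0.4761 − 237·0.3632 = 106.3484 − 86.0784 = 20.2700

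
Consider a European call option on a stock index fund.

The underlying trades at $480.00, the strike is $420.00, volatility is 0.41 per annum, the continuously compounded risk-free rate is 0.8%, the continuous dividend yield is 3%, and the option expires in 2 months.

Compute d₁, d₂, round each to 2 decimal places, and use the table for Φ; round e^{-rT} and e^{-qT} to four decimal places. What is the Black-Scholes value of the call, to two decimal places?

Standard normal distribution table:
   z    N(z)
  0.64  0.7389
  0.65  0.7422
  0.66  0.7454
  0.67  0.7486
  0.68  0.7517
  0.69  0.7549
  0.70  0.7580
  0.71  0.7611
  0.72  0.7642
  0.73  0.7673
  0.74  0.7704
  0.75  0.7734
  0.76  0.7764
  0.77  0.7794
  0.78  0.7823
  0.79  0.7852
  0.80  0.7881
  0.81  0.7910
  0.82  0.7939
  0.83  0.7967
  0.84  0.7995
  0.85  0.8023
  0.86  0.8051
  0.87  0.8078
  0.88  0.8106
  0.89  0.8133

$67.87

σ√T = 0.41·√0.1667 = 0.1674
d₁ = [ln(480/420) + (0.008 − 0.03 + 0.41²/2)·0.1667] / 0.1674 = [0.1335 + 0.0103] / 0.1674 = 0.8596 ⇒ 0.86
d₂ = d₁ − σ√T = 0.8596 − 0.1674 = 0.6922 ⇒ 0.69
e^(−qT) = e^(−0.03·0.1667) = 0.9950;  e^(−rT) = e^(−0.008·0.1667) = 0.9987
C = 480·0.9950·N(0.86) − 420·0.9987·N(0.69) = 480·0.9950·0.8051 − 420·0.9987·0.7549 = 384.5158 − 316.6458 = 67.8699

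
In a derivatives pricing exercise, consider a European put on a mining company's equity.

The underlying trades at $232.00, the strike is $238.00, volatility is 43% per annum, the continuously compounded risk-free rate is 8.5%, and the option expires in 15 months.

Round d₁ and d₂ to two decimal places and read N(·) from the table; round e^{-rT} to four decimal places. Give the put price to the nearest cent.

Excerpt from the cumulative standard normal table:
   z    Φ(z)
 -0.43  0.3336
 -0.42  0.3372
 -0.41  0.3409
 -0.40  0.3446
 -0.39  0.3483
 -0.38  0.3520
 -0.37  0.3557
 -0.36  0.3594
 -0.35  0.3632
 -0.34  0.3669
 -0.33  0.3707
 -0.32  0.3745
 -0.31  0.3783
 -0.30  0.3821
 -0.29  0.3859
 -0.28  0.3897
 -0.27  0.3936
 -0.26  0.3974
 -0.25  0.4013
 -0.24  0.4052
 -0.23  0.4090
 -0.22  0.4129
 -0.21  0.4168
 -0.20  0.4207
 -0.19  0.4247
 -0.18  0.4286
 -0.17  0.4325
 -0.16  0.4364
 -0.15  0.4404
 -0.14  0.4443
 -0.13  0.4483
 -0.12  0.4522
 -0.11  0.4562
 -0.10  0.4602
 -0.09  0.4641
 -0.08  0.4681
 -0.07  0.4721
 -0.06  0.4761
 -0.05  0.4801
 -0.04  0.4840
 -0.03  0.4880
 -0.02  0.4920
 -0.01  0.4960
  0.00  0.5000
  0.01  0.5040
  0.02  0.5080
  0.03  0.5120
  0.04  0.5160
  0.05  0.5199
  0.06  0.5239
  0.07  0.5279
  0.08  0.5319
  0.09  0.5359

$33.89

σ√T = 0.43 × 1.1180 = 0.4808
d₁ = [ln(232/238) + (0.085 + 0.43²/2)·1.25] / 0.4808 = [-0.0255 + 0.2218] / 0.4808 = 0.4083 ⇒ 0.41
d₂ = d₁ − σ√T = 0.4083 − 0.4808 = -0.0725 ⇒ -0.07
exp(−rT) = exp(−0.085·1.25) = 0.8992
N(−d₂) = N(0.07) = 0.5279;  N(−d₁) = N(-0.41) = 0.3409
P = 238·0.8992·0.5279 − 232·0.3409 = 112.9757 − 79.0888 = 33.8869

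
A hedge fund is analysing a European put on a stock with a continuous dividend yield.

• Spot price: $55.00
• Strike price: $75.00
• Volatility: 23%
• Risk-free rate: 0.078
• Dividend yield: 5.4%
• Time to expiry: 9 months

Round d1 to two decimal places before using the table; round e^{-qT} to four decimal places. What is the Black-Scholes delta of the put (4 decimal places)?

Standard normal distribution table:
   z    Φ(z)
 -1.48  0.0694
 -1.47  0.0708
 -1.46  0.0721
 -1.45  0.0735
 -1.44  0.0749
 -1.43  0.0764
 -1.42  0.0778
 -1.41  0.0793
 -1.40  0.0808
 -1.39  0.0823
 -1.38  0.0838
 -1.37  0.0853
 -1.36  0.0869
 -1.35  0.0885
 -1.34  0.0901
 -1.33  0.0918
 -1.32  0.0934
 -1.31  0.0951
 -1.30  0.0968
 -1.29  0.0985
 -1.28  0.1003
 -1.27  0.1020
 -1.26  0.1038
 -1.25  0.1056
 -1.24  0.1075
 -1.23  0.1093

T = 0.75;  σ√T = 0.1992
d₁ = [ln(55/75) + (0.078 − 0.054 + ½·0.23²)·0.75] / (σ√T) = (-0.3102 + 0.0378) / 0.1992 = -1.3672 ≈ -1.37
N(d₁) = N(-1.37) = 0.0853
Δ_put = exp(−qT)·(N(d₁) − 1) = 0.9603·(0.0853 − 1) = -0.8784

-0.8784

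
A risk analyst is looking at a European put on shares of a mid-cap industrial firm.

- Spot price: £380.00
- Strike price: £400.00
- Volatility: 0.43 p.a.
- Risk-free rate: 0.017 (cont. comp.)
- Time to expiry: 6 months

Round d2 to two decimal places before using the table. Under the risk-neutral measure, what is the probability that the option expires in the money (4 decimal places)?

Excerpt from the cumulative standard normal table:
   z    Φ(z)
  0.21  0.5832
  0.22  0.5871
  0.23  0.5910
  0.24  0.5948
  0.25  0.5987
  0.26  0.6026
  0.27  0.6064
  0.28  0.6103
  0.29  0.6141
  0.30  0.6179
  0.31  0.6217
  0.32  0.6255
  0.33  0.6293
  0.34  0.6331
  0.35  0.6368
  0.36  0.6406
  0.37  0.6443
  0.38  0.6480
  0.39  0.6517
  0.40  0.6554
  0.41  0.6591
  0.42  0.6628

0.6141

T = 0.5;  σ√T = 0.3041
d₁ = [ln(380/400) + (0.017 + ½·0.43²)·0.5] / (σ√T) = (-0.0513 + 0.0547) / 0.3041 = 0.0113 ≈ 0.01
d₂ = 0.0113 − 0.3041 = -0.2928 ≈ -0.29
Pr(exercise) under Q = N(−d₂) = N(0.29) = 0.6141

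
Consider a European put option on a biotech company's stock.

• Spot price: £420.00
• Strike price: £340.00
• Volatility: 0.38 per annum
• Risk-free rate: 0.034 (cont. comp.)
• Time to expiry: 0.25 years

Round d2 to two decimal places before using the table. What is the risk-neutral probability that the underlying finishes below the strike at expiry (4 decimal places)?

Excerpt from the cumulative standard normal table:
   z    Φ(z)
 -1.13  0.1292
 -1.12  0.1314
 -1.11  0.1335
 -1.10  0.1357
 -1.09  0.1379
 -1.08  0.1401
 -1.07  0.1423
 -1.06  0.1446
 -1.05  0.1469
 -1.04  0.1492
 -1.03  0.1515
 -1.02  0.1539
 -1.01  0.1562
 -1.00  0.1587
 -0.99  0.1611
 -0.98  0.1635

σ√T = 0.38·√0.25 = 0.1900
d₁ = [ln(420/340) + (0.034 + 0.38²/2)·0.25] / 0.1900 = [0.2113 + 0.0266] / 0.1900 = 1.2519 ≈ 1.25
d₂ = d₁ − σ√T = 1.2519 − 0.1900 = 1.0619 ≈ 1.06
Pr(exercise) under Q = N(−d₂) = N(-1.06) = 0.1446

0.1446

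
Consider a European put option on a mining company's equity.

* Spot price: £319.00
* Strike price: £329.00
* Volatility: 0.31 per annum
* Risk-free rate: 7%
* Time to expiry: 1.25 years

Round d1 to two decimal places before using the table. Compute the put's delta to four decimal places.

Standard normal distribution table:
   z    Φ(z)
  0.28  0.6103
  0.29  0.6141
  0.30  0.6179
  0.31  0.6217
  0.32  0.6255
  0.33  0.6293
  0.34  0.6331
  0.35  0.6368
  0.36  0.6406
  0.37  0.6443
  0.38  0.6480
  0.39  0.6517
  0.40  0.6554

-0.3669

T = 1.25;  σ√T = 0.3466
d₁ = [ln(319/329) + (0.07 + ½·0.31²)·1.25] / (σ√T) = (-0.0309 + 0.1476) / 0.3466 = 0.3367 → 0.34
N(d₁) = N(0.34) = 0.6331
Δ_put = N(d₁) − 1 = 0.6331 − 1 = -0.3669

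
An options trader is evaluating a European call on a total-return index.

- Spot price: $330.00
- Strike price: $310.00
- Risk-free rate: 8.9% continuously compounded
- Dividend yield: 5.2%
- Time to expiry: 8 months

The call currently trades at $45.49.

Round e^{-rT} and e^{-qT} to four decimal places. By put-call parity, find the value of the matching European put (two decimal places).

$18.89

e^(−qT) = e^(−0.052·0.6667) = 0.9659;  e^(−rT) = e^(−0.089·0.6667) = 0.9424
Put-call parity: C − P = S·e^(−qT) − K·e^(−rT) = 330·0.9659 − 310·0.9424 = 318.7470 − 292.1440 = 26.6030
P = C − (C − P) = 45.49 − (26.6030) = 18.8870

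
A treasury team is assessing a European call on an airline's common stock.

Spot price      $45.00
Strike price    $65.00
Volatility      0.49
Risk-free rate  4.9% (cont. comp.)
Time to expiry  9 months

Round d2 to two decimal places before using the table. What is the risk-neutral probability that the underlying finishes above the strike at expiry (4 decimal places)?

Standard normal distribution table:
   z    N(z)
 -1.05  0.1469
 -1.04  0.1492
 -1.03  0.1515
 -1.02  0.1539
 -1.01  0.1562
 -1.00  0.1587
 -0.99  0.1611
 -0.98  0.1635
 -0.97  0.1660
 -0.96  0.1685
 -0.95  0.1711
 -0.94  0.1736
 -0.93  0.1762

σ√T = 0.49 × 0.8660 = 0.4244
ln(S/K) + (r + σ²/2)T = ln(45/65) + (0.049 + 0.49²/2)·0.75 = -0.3677 + 0.1268 = -0.2409
d₁ = -0.2409 / 0.4244 = -0.5678 → -0.57
d₂ = d₁ − σ√T = -0.5678 − 0.4244 = -0.9921 → -0.99
Pr(exercise) under Q = N(d₂) = 0.1611

0.1611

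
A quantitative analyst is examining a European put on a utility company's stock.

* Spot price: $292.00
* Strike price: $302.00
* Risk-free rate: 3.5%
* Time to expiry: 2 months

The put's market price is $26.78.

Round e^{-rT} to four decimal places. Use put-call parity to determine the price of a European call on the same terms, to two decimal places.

$18.53

exp(−rT) = exp(−0.035·0.1667) = 0.9942
Put-call parity: C − P = S − K·e^(−rT) = 292 − 302·0.9942 = 292 − 300.2484 = -8.2484
C = P + (C − P) = 26.78 + (-8.2484) = 18.5316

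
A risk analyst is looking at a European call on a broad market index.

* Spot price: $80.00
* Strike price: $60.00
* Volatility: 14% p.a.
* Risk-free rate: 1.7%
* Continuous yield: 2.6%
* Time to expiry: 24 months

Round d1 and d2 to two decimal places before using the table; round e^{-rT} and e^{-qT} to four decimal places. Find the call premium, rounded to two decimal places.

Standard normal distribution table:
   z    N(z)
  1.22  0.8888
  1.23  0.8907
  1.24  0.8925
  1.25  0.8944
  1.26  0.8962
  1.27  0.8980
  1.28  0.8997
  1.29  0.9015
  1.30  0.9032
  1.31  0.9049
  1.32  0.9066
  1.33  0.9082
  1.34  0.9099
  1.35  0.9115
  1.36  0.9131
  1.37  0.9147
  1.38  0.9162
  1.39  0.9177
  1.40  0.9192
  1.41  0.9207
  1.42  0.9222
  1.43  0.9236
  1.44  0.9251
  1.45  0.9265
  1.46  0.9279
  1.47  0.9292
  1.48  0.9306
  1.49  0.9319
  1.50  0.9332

T = 2;  σ√T = 0.1980
d₁ = [ln(80/60) + (0.017 − 0.026 + 0.14²/2)·2] / 0.1980 = [0.2877 + 0.0016] / 0.1980 = 1.4611 which rounds to 1.46
d₂ = d₁ − σ√T = 1.4611 − 0.1980 = 1.2631 which rounds to 1.26
exp(−qT) = exp(−0.026·2) = 0.9493;  exp(−rT) = exp(−0.017·2) = 0.9666
C = 80·0.9493·N(1.46) − 60·0.9666·N(1.26) = 80·0.9493·0.9279 − 60·0.9666·0.8962 = 70.4684 − 51.9760 = 18.4924

$18.49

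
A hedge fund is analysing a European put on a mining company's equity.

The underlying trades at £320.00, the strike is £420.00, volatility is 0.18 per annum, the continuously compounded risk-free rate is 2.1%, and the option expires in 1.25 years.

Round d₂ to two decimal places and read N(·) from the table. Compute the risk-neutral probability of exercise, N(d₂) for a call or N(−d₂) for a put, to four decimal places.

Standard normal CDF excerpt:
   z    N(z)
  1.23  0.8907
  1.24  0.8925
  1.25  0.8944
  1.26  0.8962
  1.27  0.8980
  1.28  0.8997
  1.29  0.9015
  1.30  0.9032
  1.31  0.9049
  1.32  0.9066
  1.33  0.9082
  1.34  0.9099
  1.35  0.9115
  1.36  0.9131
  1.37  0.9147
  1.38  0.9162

0.9066

σ√T = 0.18 × 1.1180 = 0.2012
ln(S/K) + (r + σ²/2)T = ln(320/420) + (0.021 + 0.18²/2)·1.25 = -0.2719 + 0.0465 = -0.2254
d₁ = -0.2254 / 0.2012 = -1.1202 → -1.12
d₂ = d₁ − σ√T = -1.1202 − 0.2012 = -1.3214 → -1.32
Pr(exercise) under Q = N(−d₂) = N(1.32) = 0.9066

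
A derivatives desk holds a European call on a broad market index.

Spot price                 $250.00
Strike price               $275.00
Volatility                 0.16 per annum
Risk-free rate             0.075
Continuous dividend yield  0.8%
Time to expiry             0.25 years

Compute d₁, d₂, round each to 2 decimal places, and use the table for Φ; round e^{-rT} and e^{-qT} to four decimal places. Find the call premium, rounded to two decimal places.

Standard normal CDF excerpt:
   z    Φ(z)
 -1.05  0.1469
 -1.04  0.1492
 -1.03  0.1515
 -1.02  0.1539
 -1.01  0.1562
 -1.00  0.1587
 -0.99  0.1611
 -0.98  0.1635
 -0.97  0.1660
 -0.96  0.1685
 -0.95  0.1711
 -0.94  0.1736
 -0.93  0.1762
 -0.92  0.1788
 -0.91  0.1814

$1.78

σ√T = 0.16 × 0.5000 = 0.0800
d₁ = [ln(250/275) + (0.075 − 0.008 + 0.16²/2)·0.25] / 0.0800 = [-0.0953 + 0.0200] / 0.0800 = -0.9420 ≈ -0.94
d₂ = d₁ − σ√T = -0.9420 − 0.0800 = -1.0220 ≈ -1.02
exp(−qT) = exp(−0.008·0.25) = 0.9980;  exp(−rT) = exp(−0.075·0.25) = 0.9814
N(d₁) = N(-0.94) = 0.1736;  N(d₂) = N(-1.02) = 0.1539
C = 250·0.9980·0.1736 − 275·0.9814·0.1539 = 43.3132 − 41.5353 = 1.7779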